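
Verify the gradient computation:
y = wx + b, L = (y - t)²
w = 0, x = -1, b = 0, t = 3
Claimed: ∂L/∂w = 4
Incorrect

y = (0)(-1) + 0 = 0
∂L/∂y = 2(y - t) = 2(0 - 3) = -6
∂y/∂w = x = -1
∂L/∂w = -6 × -1 = 6

Claimed value: 4
Incorrect: The correct gradient is 6.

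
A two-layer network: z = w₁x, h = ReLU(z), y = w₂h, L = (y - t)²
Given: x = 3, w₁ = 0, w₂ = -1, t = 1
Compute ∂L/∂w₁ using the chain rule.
∂L/∂w₁ = 0

Forward pass:
z = w₁x = 0×3 = 0
h = ReLU(0) = 0
y = w₂h = -1×0 = 0

Backward pass:
∂L/∂y = 2(y - t) = 2(0 - 1) = -2
∂y/∂h = w₂ = -1
∂h/∂z = 0 (ReLU derivative)
∂z/∂w₁ = x = 3

∂L/∂w₁ = -2 × -1 × 0 × 3 = 0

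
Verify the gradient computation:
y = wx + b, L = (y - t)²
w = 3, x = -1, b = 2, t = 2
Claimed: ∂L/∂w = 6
Correct

y = (3)(-1) + 2 = -1
∂L/∂y = 2(y - t) = 2(-1 - 2) = -6
∂y/∂w = x = -1
∂L/∂w = -6 × -1 = 6

Claimed value: 6
Correct: The correct gradient is 6.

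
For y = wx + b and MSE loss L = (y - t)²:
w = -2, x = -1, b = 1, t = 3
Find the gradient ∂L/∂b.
∂L/∂b = 0

y = wx + b = (-2)(-1) + 1 = 3
∂L/∂y = 2(y - t) = 2(3 - 3) = 0
∂y/∂b = 1
∂L/∂b = ∂L/∂y · ∂y/∂b = 0 × 1 = 0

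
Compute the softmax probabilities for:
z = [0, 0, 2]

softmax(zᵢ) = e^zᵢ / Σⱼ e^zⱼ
p = [0.1065, 0.1065, 0.787]

exp(z) = [1, 1, 7.389]
Sum = 9.389
p = [0.1065, 0.1065, 0.787]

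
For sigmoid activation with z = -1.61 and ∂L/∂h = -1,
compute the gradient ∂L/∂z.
∂L/∂z = -0.1388

σ(-1.61) = 0.1666
σ'(-1.61) = σ(-1.61)(1 - σ(-1.61)) = 0.1666 × 0.8334 = 0.1388
∂L/∂z = ∂L/∂h · σ'(z) = -1 × 0.1388 = -0.1388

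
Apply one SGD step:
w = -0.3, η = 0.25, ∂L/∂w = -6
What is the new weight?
w_new = 1.2

w_new = w - η·∂L/∂w = -0.3 - 0.25×(-6) = -0.3 - (-1.5) = 1.2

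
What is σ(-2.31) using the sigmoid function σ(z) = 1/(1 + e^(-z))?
0.0903

sigmoid(-2.31) = 1/(1 + e^(2.31)) = 1/(1 + 10.07) = 0.0903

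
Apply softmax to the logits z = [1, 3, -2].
p = [0.1185, 0.8756, 0.0059]

exp(z) = [2.718, 20.09, 0.1353]
Sum = 22.94
p = [0.1185, 0.8756, 0.0059]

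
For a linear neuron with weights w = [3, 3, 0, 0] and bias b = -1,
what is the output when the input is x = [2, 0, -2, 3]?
y = 5

y = (3)(2) + (3)(0) + (0)(-2) + (0)(3) + -1 = 5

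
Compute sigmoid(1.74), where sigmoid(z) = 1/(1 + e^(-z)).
0.8507

sigmoid(1.74) = 1/(1 + e^(-1.74)) = 1/(1 + 0.1755) = 0.8507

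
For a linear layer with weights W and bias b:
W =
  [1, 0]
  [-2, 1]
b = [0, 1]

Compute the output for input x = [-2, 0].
y = [-2, 5]

Wx = [1×-2 + 0×0, -2×-2 + 1×0]
   = [-2, 4]
y = Wx + b = [-2 + 0, 4 + 1] = [-2, 5]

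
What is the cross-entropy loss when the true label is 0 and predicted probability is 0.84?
L = 1.833

L = -0·log(0.84) - 1·log(0.16) = -log(0.16) = 1.833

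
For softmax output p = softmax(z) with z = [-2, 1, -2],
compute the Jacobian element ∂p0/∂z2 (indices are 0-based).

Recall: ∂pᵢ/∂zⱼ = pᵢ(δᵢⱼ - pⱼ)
∂p0/∂z2 = -0.00205

p = softmax(z) = [0.04528, 0.9094, 0.04528]
p0 = 0.04528, p2 = 0.04528

∂p0/∂z2 = -p0 × p2 = -0.04528 × 0.04528 = -0.00205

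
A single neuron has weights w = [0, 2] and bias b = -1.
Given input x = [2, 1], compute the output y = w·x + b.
y = 1

y = (0)(2) + (2)(1) + -1 = 1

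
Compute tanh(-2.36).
-0.9823

tanh(-2.36) = (e^(-2.36) - e^(2.36))/(e^(-2.36) + e^(2.36)) = -0.9823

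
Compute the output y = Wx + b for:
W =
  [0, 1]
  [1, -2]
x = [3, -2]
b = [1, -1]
y = [-1, 6]

Wx = [0×3 + 1×-2, 1×3 + -2×-2]
   = [-2, 7]
y = Wx + b = [-2 + 1, 7 + -1] = [-1, 6]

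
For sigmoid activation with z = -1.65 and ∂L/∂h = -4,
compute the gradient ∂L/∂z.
∂L/∂z = -0.5406

σ(-1.65) = 0.1611
σ'(-1.65) = σ(-1.65)(1 - σ(-1.65)) = 0.1611 × 0.8389 = 0.1352
∂L/∂z = ∂L/∂h · σ'(z) = -4 × 0.1352 = -0.5406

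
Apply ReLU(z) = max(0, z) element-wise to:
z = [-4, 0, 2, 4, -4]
h = [0, 0, 2, 4, 0]

ReLU applied element-wise: max(0,-4)=0, max(0,0)=0, max(0,2)=2, max(0,4)=4, max(0,-4)=0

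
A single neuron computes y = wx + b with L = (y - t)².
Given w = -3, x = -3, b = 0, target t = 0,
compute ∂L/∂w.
∂L/∂w = -54

y = wx + b = (-3)(-3) + 0 = 9
∂L/∂y = 2(y - t) = 2(9 - 0) = 18
∂y/∂w = x = -3
∂L/∂w = ∂L/∂y · ∂y/∂w = 18 × -3 = -54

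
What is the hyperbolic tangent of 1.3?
0.8617

tanh(1.3) = (e^(1.3) - e^(-1.3))/(e^(1.3) + e^(-1.3)) = 0.8617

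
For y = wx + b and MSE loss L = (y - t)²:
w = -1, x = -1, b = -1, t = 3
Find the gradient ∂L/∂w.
∂L/∂w = 6

y = wx + b = (-1)(-1) + -1 = 0
∂L/∂y = 2(y - t) = 2(0 - 3) = -6
∂y/∂w = x = -1
∂L/∂w = ∂L/∂y · ∂y/∂w = -6 × -1 = 6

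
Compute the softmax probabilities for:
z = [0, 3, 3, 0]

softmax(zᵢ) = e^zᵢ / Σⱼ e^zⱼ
p = [0.0237, 0.4763, 0.4763, 0.0237]

exp(z) = [1, 20.09, 20.09, 1]
Sum = 42.17
p = [0.0237, 0.4763, 0.4763, 0.0237]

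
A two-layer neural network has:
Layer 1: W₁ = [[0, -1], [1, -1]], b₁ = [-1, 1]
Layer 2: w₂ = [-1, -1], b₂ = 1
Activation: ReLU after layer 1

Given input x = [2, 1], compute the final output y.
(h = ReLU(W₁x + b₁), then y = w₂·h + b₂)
y = -1

Layer 1 pre-activation: z₁ = [-2, 2]
After ReLU: h = [0, 2]
Layer 2 output: y = -1×0 + -1×2 + 1 = -1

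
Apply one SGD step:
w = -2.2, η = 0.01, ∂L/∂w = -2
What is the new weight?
w_new = -2.18

w_new = w - η·∂L/∂w = -2.2 - 0.01×(-2) = -2.2 - (-0.02) = -2.18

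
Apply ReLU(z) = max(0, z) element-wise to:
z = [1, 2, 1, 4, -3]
h = [1, 2, 1, 4, 0]

ReLU applied element-wise: max(0,1)=1, max(0,2)=2, max(0,1)=1, max(0,4)=4, max(0,-3)=0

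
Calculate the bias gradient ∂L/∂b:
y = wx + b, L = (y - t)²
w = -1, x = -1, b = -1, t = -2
∂L/∂b = 4

y = wx + b = (-1)(-1) + -1 = 0
∂L/∂y = 2(y - t) = 2(0 - -2) = 4
∂y/∂b = 1
∂L/∂b = ∂L/∂y · ∂y/∂b = 4 × 1 = 4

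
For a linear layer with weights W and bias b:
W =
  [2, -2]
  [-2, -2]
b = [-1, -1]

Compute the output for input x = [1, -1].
y = [3, -1]

Wx = [2×1 + -2×-1, -2×1 + -2×-1]
   = [4, 0]
y = Wx + b = [4 + -1, 0 + -1] = [3, -1]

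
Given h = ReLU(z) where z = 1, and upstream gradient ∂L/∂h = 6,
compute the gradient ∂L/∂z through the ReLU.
∂L/∂z = 6

h = ReLU(1) = 1
Since z > 0: ∂h/∂z = 1
∂L/∂z = ∂L/∂h · ∂h/∂z = 6 × 1 = 6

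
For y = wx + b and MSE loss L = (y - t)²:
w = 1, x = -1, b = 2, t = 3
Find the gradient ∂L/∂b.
∂L/∂b = -4

y = wx + b = (1)(-1) + 2 = 1
∂L/∂y = 2(y - t) = 2(1 - 3) = -4
∂y/∂b = 1
∂L/∂b = ∂L/∂y · ∂y/∂b = -4 × 1 = -4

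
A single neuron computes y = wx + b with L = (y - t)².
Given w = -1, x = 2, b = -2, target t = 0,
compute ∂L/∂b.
∂L/∂b = -8

y = wx + b = (-1)(2) + -2 = -4
∂L/∂y = 2(y - t) = 2(-4 - 0) = -8
∂y/∂b = 1
∂L/∂b = ∂L/∂y · ∂y/∂b = -8 × 1 = -8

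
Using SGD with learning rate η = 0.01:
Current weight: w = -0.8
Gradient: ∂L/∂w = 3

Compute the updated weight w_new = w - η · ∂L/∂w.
w_new = -0.83

w_new = w - η·∂L/∂w = -0.8 - 0.01×(3) = -0.8 - (0.03) = -0.83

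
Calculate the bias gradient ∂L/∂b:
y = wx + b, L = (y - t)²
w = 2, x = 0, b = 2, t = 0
∂L/∂b = 4

y = wx + b = (2)(0) + 2 = 2
∂L/∂y = 2(y - t) = 2(2 - 0) = 4
∂y/∂b = 1
∂L/∂b = ∂L/∂y · ∂y/∂b = 4 × 1 = 4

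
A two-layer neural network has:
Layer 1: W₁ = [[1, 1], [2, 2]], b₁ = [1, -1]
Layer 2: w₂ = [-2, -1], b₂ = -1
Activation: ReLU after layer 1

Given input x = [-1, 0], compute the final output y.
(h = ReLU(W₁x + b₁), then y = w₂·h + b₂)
y = -1

Layer 1 pre-activation: z₁ = [0, -3]
After ReLU: h = [0, 0]
Layer 2 output: y = -2×0 + -1×0 + -1 = -1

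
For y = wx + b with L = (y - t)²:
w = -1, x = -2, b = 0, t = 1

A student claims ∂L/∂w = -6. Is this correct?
Incorrect

y = (-1)(-2) + 0 = 2
∂L/∂y = 2(y - t) = 2(2 - 1) = 2
∂y/∂w = x = -2
∂L/∂w = 2 × -2 = -4

Claimed value: -6
Incorrect: The correct gradient is -4.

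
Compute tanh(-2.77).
-0.9922

tanh(-2.77) = (e^(-2.77) - e^(2.77))/(e^(-2.77) + e^(2.77)) = -0.9922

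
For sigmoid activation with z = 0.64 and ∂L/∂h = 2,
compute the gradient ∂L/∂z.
∂L/∂z = 0.4521

σ(0.64) = 0.6548
σ'(0.64) = σ(0.64)(1 - σ(0.64)) = 0.6548 × 0.3452 = 0.2261
∂L/∂z = ∂L/∂h · σ'(z) = 2 × 0.2261 = 0.4521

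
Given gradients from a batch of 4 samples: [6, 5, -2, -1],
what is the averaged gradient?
Average gradient = 2

Average = (1/4)(6 + 5 + -2 + -1) = 8/4 = 2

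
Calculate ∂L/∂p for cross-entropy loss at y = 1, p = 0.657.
∂L/∂p = -1.522

∂L/∂p = -y/p + (1-y)/(1-p) = -1/0.657 + 0 = -1.522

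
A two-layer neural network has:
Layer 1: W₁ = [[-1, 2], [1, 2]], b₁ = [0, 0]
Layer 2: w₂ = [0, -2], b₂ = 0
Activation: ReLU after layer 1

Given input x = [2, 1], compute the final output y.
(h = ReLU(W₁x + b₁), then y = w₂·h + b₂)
y = -8

Layer 1 pre-activation: z₁ = [0, 4]
After ReLU: h = [0, 4]
Layer 2 output: y = 0×0 + -2×4 + 0 = -8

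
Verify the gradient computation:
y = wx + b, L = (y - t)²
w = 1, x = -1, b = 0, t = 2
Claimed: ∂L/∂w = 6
Correct

y = (1)(-1) + 0 = -1
∂L/∂y = 2(y - t) = 2(-1 - 2) = -6
∂y/∂w = x = -1
∂L/∂w = -6 × -1 = 6

Claimed value: 6
Correct: The correct gradient is 6.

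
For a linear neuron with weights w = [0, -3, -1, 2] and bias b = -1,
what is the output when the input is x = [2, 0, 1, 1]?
y = 0

y = (0)(2) + (-3)(0) + (-1)(1) + (2)(1) + -1 = 0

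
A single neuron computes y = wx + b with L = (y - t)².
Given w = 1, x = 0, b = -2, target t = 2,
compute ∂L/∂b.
∂L/∂b = -8

y = wx + b = (1)(0) + -2 = -2
∂L/∂y = 2(y - t) = 2(-2 - 2) = -8
∂y/∂b = 1
∂L/∂b = ∂L/∂y · ∂y/∂b = -8 × 1 = -8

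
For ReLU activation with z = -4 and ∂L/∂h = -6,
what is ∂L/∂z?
∂L/∂z = 0

h = ReLU(-4) = 0
Since z < 0: ∂h/∂z = 0
∂L/∂z = ∂L/∂h · ∂h/∂z = -6 × 0 = 0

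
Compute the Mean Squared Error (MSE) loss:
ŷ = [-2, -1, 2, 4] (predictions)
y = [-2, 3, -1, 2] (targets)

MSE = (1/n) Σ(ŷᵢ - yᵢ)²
MSE = 7.25

MSE = (1/4)((-2--2)² + (-1-3)² + (2--1)² + (4-2)²) = (1/4)(0 + 16 + 9 + 4) = 7.25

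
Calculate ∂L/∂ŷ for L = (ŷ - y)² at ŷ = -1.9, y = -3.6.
∂L/∂ŷ = 3.4

∂L/∂ŷ = 2(ŷ - y) = 2(-1.9 - -3.6) = 2(1.7) = 3.4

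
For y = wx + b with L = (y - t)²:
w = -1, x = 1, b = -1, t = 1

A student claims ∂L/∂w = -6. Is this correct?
Correct

y = (-1)(1) + -1 = -2
∂L/∂y = 2(y - t) = 2(-2 - 1) = -6
∂y/∂w = x = 1
∂L/∂w = -6 × 1 = -6

Claimed value: -6
Correct: The correct gradient is -6.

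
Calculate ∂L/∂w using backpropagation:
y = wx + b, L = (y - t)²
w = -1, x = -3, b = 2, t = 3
∂L/∂w = -12

y = wx + b = (-1)(-3) + 2 = 5
∂L/∂y = 2(y - t) = 2(5 - 3) = 4
∂y/∂w = x = -3
∂L/∂w = ∂L/∂y · ∂y/∂w = 4 × -3 = -12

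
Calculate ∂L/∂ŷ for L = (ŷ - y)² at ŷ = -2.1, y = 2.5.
∂L/∂ŷ = -9.2

∂L/∂ŷ = 2(ŷ - y) = 2(-2.1 - 2.5) = 2(-4.6) = -9.2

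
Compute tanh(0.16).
0.1586

tanh(0.16) = (e^(0.16) - e^(-0.16))/(e^(0.16) + e^(-0.16)) = 0.1586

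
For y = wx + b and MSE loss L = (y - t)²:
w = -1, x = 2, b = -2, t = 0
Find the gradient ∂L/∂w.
∂L/∂w = -16

y = wx + b = (-1)(2) + -2 = -4
∂L/∂y = 2(y - t) = 2(-4 - 0) = -8
∂y/∂w = x = 2
∂L/∂w = ∂L/∂y · ∂y/∂w = -8 × 2 = -16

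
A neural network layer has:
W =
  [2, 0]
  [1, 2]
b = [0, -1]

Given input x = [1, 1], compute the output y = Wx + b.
y = [2, 2]

Wx = [2×1 + 0×1, 1×1 + 2×1]
   = [2, 3]
y = Wx + b = [2 + 0, 3 + -1] = [2, 2]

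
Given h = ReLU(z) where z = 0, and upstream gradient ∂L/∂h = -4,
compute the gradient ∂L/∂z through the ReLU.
∂L/∂z = 0

h = ReLU(0) = 0
At z = 0: ∂h/∂z = 0 (by convention)
∂L/∂z = ∂L/∂h · ∂h/∂z = -4 × 0 = 0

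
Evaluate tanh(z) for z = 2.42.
0.9843

tanh(2.42) = (e^(2.42) - e^(-2.42))/(e^(2.42) + e^(-2.42)) = 0.9843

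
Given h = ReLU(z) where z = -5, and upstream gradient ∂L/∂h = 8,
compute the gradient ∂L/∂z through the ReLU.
∂L/∂z = 0

h = ReLU(-5) = 0
Since z < 0: ∂h/∂z = 0
∂L/∂z = ∂L/∂h · ∂h/∂z = 8 × 0 = 0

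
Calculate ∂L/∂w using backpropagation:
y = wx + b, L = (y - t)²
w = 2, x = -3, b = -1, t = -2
∂L/∂w = 30

y = wx + b = (2)(-3) + -1 = -7
∂L/∂y = 2(y - t) = 2(-7 - -2) = -10
∂y/∂w = x = -3
∂L/∂w = ∂L/∂y · ∂y/∂w = -10 × -3 = 30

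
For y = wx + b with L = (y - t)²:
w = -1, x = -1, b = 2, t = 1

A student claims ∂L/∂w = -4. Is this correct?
Correct

y = (-1)(-1) + 2 = 3
∂L/∂y = 2(y - t) = 2(3 - 1) = 4
∂y/∂w = x = -1
∂L/∂w = 4 × -1 = -4

Claimed value: -4
Correct: The correct gradient is -4.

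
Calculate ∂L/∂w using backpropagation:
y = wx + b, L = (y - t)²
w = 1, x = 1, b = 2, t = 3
∂L/∂w = 0

y = wx + b = (1)(1) + 2 = 3
∂L/∂y = 2(y - t) = 2(3 - 3) = 0
∂y/∂w = x = 1
∂L/∂w = ∂L/∂y · ∂y/∂w = 0 × 1 = 0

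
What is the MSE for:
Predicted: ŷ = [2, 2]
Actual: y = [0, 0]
MSE = 4

MSE = (1/2)((2-0)² + (2-0)²) = (1/2)(4 + 4) = 4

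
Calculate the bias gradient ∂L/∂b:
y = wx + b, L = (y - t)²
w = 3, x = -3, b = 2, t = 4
∂L/∂b = -22

y = wx + b = (3)(-3) + 2 = -7
∂L/∂y = 2(y - t) = 2(-7 - 4) = -22
∂y/∂b = 1
∂L/∂b = ∂L/∂y · ∂y/∂b = -22 × 1 = -22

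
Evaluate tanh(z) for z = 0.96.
0.7443

tanh(0.96) = (e^(0.96) - e^(-0.96))/(e^(0.96) + e^(-0.96)) = 0.7443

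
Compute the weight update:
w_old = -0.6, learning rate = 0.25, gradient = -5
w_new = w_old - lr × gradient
w_new = 0.65

w_new = w - η·∂L/∂w = -0.6 - 0.25×(-5) = -0.6 - (-1.25) = 0.65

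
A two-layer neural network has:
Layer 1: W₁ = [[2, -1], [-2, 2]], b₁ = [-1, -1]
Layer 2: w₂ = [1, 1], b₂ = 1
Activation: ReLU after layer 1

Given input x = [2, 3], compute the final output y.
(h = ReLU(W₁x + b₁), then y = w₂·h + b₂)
y = 2

Layer 1 pre-activation: z₁ = [0, 1]
After ReLU: h = [0, 1]
Layer 2 output: y = 1×0 + 1×1 + 1 = 2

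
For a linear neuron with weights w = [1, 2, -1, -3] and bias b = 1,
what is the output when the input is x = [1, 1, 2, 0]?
y = 2

y = (1)(1) + (2)(1) + (-1)(2) + (-3)(0) + 1 = 2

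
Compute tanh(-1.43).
-0.8917

tanh(-1.43) = (e^(-1.43) - e^(1.43))/(e^(-1.43) + e^(1.43)) = -0.8917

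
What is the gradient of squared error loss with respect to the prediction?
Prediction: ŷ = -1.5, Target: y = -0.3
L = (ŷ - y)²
∂L/∂ŷ = -2.4

∂L/∂ŷ = 2(ŷ - y) = 2(-1.5 - -0.3) = 2(-1.2) = -2.4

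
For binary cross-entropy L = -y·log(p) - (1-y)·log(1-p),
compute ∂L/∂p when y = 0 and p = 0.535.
∂L/∂p = 2.151

∂L/∂p = -y/p + (1-y)/(1-p) = 0 + 1/0.465 = 2.151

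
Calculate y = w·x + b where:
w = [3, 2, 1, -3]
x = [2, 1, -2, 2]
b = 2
y = 2

y = (3)(2) + (2)(1) + (1)(-2) + (-3)(2) + 2 = 2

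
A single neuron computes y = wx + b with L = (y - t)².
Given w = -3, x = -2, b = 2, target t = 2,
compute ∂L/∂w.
∂L/∂w = -24

y = wx + b = (-3)(-2) + 2 = 8
∂L/∂y = 2(y - t) = 2(8 - 2) = 12
∂y/∂w = x = -2
∂L/∂w = ∂L/∂y · ∂y/∂w = 12 × -2 = -24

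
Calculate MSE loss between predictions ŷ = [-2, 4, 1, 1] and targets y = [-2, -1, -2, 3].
MSE = 9.5

MSE = (1/4)((-2--2)² + (4--1)² + (1--2)² + (1-3)²) = (1/4)(0 + 25 + 9 + 4) = 9.5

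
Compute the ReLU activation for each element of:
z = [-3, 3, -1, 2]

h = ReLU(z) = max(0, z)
h = [0, 3, 0, 2]

ReLU applied element-wise: max(0,-3)=0, max(0,3)=3, max(0,-1)=0, max(0,2)=2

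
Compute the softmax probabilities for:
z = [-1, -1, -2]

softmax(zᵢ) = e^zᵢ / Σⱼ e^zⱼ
p = [0.4223, 0.4223, 0.1554]

exp(z) = [0.3679, 0.3679, 0.1353]
Sum = 0.8711
p = [0.4223, 0.4223, 0.1554]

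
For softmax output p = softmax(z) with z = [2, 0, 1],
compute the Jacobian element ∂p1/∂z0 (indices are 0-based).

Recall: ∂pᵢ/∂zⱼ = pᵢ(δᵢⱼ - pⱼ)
∂p1/∂z0 = -0.05989

p = softmax(z) = [0.6652, 0.09003, 0.2447]
p1 = 0.09003, p0 = 0.6652

∂p1/∂z0 = -p1 × p0 = -0.09003 × 0.6652 = -0.05989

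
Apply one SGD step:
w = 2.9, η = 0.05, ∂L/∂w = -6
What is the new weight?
w_new = 3.2

w_new = w - η·∂L/∂w = 2.9 - 0.05×(-6) = 2.9 - (-0.3) = 3.2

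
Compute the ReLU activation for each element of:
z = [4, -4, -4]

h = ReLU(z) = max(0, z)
h = [4, 0, 0]

ReLU applied element-wise: max(0,4)=4, max(0,-4)=0, max(0,-4)=0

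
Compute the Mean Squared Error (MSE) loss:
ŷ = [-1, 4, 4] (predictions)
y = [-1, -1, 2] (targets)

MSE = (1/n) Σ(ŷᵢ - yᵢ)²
MSE = 9.667

MSE = (1/3)((-1--1)² + (4--1)² + (4-2)²) = (1/3)(0 + 25 + 4) = 9.667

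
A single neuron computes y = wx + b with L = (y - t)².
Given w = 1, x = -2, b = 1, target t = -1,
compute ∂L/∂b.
∂L/∂b = 0

y = wx + b = (1)(-2) + 1 = -1
∂L/∂y = 2(y - t) = 2(-1 - -1) = 0
∂y/∂b = 1
∂L/∂b = ∂L/∂y · ∂y/∂b = 0 × 1 = 0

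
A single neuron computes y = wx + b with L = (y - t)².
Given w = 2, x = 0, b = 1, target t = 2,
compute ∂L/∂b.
∂L/∂b = -2

y = wx + b = (2)(0) + 1 = 1
∂L/∂y = 2(y - t) = 2(1 - 2) = -2
∂y/∂b = 1
∂L/∂b = ∂L/∂y · ∂y/∂b = -2 × 1 = -2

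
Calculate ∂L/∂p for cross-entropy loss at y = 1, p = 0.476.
∂L/∂p = -2.101

∂L/∂p = -y/p + (1-y)/(1-p) = -1/0.476 + 0 = -2.101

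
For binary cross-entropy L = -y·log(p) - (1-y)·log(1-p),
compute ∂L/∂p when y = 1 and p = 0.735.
∂L/∂p = -1.361

∂L/∂p = -y/p + (1-y)/(1-p) = -1/0.735 + 0 = -1.361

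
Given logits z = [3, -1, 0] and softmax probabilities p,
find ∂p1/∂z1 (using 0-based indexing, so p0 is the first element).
∂p1/∂z1 = 0.01685

p = softmax(z) = [0.9362, 0.01715, 0.04661]
p1 = 0.01715

∂p1/∂z1 = p1(1 - p1) = 0.01715 × (1 - 0.01715) = 0.01685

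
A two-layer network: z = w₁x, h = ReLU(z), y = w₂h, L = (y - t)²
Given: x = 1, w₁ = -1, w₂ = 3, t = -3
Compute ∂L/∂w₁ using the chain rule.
∂L/∂w₁ = 0

Forward pass:
z = w₁x = -1×1 = -1
h = ReLU(-1) = 0
y = w₂h = 3×0 = 0

Backward pass:
∂L/∂y = 2(y - t) = 2(0 - -3) = 6
∂y/∂h = w₂ = 3
∂h/∂z = 0 (ReLU derivative)
∂z/∂w₁ = x = 1

∂L/∂w₁ = 6 × 3 × 0 × 1 = 0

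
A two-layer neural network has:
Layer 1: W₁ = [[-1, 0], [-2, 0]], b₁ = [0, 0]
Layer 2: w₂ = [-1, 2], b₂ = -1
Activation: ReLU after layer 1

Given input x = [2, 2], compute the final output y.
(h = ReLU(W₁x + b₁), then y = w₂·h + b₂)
y = -1

Layer 1 pre-activation: z₁ = [-2, -4]
After ReLU: h = [0, 0]
Layer 2 output: y = -1×0 + 2×0 + -1 = -1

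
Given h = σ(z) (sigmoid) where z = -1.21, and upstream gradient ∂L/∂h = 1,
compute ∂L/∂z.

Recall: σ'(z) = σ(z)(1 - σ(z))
∂L/∂z = 0.1769

σ(-1.21) = 0.2297
σ'(-1.21) = σ(-1.21)(1 - σ(-1.21)) = 0.2297 × 0.7703 = 0.1769
∂L/∂z = ∂L/∂h · σ'(z) = 1 × 0.1769 = 0.1769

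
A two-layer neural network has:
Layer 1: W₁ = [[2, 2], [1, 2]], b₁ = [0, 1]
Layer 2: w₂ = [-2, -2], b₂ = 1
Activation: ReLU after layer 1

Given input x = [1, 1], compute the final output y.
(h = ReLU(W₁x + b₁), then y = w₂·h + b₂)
y = -15

Layer 1 pre-activation: z₁ = [4, 4]
After ReLU: h = [4, 4]
Layer 2 output: y = -2×4 + -2×4 + 1 = -15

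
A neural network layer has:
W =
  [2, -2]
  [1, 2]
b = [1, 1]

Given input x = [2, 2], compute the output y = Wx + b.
y = [1, 7]

Wx = [2×2 + -2×2, 1×2 + 2×2]
   = [0, 6]
y = Wx + b = [0 + 1, 6 + 1] = [1, 7]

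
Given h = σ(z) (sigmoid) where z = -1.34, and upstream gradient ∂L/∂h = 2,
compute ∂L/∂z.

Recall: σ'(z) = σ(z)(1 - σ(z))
∂L/∂z = 0.3289

σ(-1.34) = 0.2075
σ'(-1.34) = σ(-1.34)(1 - σ(-1.34)) = 0.2075 × 0.7925 = 0.1644
∂L/∂z = ∂L/∂h · σ'(z) = 2 × 0.1644 = 0.3289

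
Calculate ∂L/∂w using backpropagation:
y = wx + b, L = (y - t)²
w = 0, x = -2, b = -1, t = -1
∂L/∂w = 0

y = wx + b = (0)(-2) + -1 = -1
∂L/∂y = 2(y - t) = 2(-1 - -1) = 0
∂y/∂w = x = -2
∂L/∂w = ∂L/∂y · ∂y/∂w = 0 × -2 = 0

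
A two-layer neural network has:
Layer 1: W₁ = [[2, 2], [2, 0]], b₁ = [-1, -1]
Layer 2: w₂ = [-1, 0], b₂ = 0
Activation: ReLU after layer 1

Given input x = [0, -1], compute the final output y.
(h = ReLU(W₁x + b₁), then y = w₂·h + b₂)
y = 0

Layer 1 pre-activation: z₁ = [-3, -1]
After ReLU: h = [0, 0]
Layer 2 output: y = -1×0 + 0×0 + 0 = 0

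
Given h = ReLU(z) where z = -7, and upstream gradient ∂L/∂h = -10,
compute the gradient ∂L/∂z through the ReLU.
∂L/∂z = 0

h = ReLU(-7) = 0
Since z < 0: ∂h/∂z = 0
∂L/∂z = ∂L/∂h · ∂h/∂z = -10 × 0 = 0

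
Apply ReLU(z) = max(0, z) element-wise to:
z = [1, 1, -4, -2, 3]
h = [1, 1, 0, 0, 3]

ReLU applied element-wise: max(0,1)=1, max(0,1)=1, max(0,-4)=0, max(0,-2)=0, max(0,3)=3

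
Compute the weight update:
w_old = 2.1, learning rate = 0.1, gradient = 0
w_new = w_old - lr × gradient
w_new = 2.1

w_new = w - η·∂L/∂w = 2.1 - 0.1×(0) = 2.1 - (0) = 2.1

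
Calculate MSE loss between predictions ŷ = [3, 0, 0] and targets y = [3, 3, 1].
MSE = 3.333

MSE = (1/3)((3-3)² + (0-3)² + (0-1)²) = (1/3)(0 + 9 + 1) = 3.333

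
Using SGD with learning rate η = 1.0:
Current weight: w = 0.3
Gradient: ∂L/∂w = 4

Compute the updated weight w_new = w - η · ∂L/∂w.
w_new = -3.7

w_new = w - η·∂L/∂w = 0.3 - 1.0×(4) = 0.3 - (4) = -3.7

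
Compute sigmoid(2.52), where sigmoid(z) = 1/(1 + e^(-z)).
0.9255

sigmoid(2.52) = 1/(1 + e^(-2.52)) = 1/(1 + 0.08046) = 0.9255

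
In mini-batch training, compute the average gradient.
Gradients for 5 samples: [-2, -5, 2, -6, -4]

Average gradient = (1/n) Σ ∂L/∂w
Average gradient = -3

Average = (1/5)(-2 + -5 + 2 + -6 + -4) = -15/5 = -3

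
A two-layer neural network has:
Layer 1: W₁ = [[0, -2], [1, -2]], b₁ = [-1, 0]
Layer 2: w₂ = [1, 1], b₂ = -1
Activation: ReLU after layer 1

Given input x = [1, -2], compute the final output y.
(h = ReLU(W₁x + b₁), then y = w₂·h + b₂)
y = 7

Layer 1 pre-activation: z₁ = [3, 5]
After ReLU: h = [3, 5]
Layer 2 output: y = 1×3 + 1×5 + -1 = 7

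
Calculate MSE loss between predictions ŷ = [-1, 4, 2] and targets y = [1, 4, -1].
MSE = 4.333

MSE = (1/3)((-1-1)² + (4-4)² + (2--1)²) = (1/3)(4 + 0 + 9) = 4.333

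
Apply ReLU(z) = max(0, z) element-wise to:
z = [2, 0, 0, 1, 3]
h = [2, 0, 0, 1, 3]

ReLU applied element-wise: max(0,2)=2, max(0,0)=0, max(0,0)=0, max(0,1)=1, max(0,3)=3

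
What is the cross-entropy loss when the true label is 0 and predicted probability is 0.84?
L = 1.833

L = -0·log(0.84) - 1·log(0.16) = -log(0.16) = 1.833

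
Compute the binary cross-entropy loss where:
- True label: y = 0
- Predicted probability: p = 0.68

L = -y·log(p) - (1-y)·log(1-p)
L = 1.139

L = -0·log(0.68) - 1·log(0.32) = -log(0.32) = 1.139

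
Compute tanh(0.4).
0.3799

tanh(0.4) = (e^(0.4) - e^(-0.4))/(e^(0.4) + e^(-0.4)) = 0.3799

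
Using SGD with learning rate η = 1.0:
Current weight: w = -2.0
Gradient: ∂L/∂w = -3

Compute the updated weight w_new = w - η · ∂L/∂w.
w_new = 1

w_new = w - η·∂L/∂w = -2.0 - 1.0×(-3) = -2.0 - (-3) = 1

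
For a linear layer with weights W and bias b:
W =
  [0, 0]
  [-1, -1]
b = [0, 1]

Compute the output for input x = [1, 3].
y = [0, -3]

Wx = [0×1 + 0×3, -1×1 + -1×3]
   = [0, -4]
y = Wx + b = [0 + 0, -4 + 1] = [0, -3]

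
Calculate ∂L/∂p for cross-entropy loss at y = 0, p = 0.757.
∂L/∂p = 4.115

∂L/∂p = -y/p + (1-y)/(1-p) = 0 + 1/0.243 = 4.115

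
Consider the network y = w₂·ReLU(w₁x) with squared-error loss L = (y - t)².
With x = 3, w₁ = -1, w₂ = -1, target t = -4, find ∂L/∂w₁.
∂L/∂w₁ = 0

Forward pass:
z = w₁x = -1×3 = -3
h = ReLU(-3) = 0
y = w₂h = -1×0 = 0

Backward pass:
∂L/∂y = 2(y - t) = 2(0 - -4) = 8
∂y/∂h = w₂ = -1
∂h/∂z = 0 (ReLU derivative)
∂z/∂w₁ = x = 3

∂L/∂w₁ = 8 × -1 × 0 × 3 = 0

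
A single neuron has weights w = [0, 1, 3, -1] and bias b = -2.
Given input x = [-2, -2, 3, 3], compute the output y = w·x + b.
y = 2

y = (0)(-2) + (1)(-2) + (3)(3) + (-1)(3) + -2 = 2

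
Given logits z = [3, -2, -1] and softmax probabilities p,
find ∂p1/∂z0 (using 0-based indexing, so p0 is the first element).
∂p1/∂z0 = -0.006413

p = softmax(z) = [0.9756, 0.006573, 0.01787]
p1 = 0.006573, p0 = 0.9756

∂p1/∂z0 = -p1 × p0 = -0.006573 × 0.9756 = -0.006413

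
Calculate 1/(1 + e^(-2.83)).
0.9443

sigmoid(2.83) = 1/(1 + e^(-2.83)) = 1/(1 + 0.05901) = 0.9443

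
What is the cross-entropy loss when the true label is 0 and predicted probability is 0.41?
L = 0.5276

L = -0·log(0.41) - 1·log(0.59) = -log(0.59) = 0.5276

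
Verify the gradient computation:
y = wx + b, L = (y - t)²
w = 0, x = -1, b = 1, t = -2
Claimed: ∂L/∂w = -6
Correct

y = (0)(-1) + 1 = 1
∂L/∂y = 2(y - t) = 2(1 - -2) = 6
∂y/∂w = x = -1
∂L/∂w = 6 × -1 = -6

Claimed value: -6
Correct: The correct gradient is -6.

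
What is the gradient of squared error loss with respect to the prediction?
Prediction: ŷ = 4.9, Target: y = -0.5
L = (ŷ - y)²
∂L/∂ŷ = 10.8

∂L/∂ŷ = 2(ŷ - y) = 2(4.9 - -0.5) = 2(5.4) = 10.8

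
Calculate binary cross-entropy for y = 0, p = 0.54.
L = 0.7765

L = -0·log(0.54) - 1·log(0.46) = -log(0.46) = 0.7765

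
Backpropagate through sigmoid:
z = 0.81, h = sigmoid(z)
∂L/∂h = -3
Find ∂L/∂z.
∂L/∂z = -0.6393

σ(0.81) = 0.6921
σ'(0.81) = σ(0.81)(1 - σ(0.81)) = 0.6921 × 0.3079 = 0.2131
∂L/∂z = ∂L/∂h · σ'(z) = -3 × 0.2131 = -0.6393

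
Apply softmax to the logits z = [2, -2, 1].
p = [0.7214, 0.0132, 0.2654]

exp(z) = [7.389, 0.1353, 2.718]
Sum = 10.24
p = [0.7214, 0.0132, 0.2654]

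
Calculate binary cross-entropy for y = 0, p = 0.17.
L = 0.1863

L = -0·log(0.17) - 1·log(0.83) = -log(0.83) = 0.1863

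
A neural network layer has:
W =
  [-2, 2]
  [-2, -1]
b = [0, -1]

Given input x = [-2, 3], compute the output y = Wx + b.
y = [10, 0]

Wx = [-2×-2 + 2×3, -2×-2 + -1×3]
   = [10, 1]
y = Wx + b = [10 + 0, 1 + -1] = [10, 0]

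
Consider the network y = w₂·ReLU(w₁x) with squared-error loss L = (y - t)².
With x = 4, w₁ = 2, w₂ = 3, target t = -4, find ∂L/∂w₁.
∂L/∂w₁ = 672

Forward pass:
z = w₁x = 2×4 = 8
h = ReLU(8) = 8
y = w₂h = 3×8 = 24

Backward pass:
∂L/∂y = 2(y - t) = 2(24 - -4) = 56
∂y/∂h = w₂ = 3
∂h/∂z = 1 (ReLU derivative)
∂z/∂w₁ = x = 4

∂L/∂w₁ = 56 × 3 × 1 × 4 = 672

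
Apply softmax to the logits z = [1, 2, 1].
p = [0.2119, 0.5761, 0.2119]

exp(z) = [2.718, 7.389, 2.718]
Sum = 12.83
p = [0.2119, 0.5761, 0.2119]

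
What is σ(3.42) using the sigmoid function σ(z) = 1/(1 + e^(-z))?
0.9683

sigmoid(3.42) = 1/(1 + e^(-3.42)) = 1/(1 + 0.03271) = 0.9683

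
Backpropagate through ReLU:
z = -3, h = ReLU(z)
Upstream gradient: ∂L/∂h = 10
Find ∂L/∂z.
∂L/∂z = 0

h = ReLU(-3) = 0
Since z < 0: ∂h/∂z = 0
∂L/∂z = ∂L/∂h · ∂h/∂z = 10 × 0 = 0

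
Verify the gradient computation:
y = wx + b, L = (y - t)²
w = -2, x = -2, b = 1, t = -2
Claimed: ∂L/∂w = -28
Correct

y = (-2)(-2) + 1 = 5
∂L/∂y = 2(y - t) = 2(5 - -2) = 14
∂y/∂w = x = -2
∂L/∂w = 14 × -2 = -28

Claimed value: -28
Correct: The correct gradient is -28.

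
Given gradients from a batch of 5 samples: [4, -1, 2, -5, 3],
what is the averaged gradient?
Average gradient = 0.6

Average = (1/5)(4 + -1 + 2 + -5 + 3) = 3/5 = 0.6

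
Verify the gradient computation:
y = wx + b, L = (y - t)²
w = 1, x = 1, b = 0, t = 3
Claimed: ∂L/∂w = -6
Incorrect

y = (1)(1) + 0 = 1
∂L/∂y = 2(y - t) = 2(1 - 3) = -4
∂y/∂w = x = 1
∂L/∂w = -4 × 1 = -4

Claimed value: -6
Incorrect: The correct gradient is -4.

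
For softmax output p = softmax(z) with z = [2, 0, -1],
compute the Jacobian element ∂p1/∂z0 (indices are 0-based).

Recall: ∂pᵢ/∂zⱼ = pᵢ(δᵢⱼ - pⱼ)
∂p1/∂z0 = -0.09636

p = softmax(z) = [0.8438, 0.1142, 0.04201]
p1 = 0.1142, p0 = 0.8438

∂p1/∂z0 = -p1 × p0 = -0.1142 × 0.8438 = -0.09636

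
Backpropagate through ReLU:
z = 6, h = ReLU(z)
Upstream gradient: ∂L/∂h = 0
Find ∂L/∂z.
∂L/∂z = 0

h = ReLU(6) = 6
Since z > 0: ∂h/∂z = 1
∂L/∂z = ∂L/∂h · ∂h/∂z = 0 × 1 = 0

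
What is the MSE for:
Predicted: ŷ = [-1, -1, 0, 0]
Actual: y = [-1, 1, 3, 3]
MSE = 5.5

MSE = (1/4)((-1--1)² + (-1-1)² + (0-3)² + (0-3)²) = (1/4)(0 + 4 + 9 + 9) = 5.5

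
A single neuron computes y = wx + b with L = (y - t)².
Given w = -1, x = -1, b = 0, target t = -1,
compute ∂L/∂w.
∂L/∂w = -4

y = wx + b = (-1)(-1) + 0 = 1
∂L/∂y = 2(y - t) = 2(1 - -1) = 4
∂y/∂w = x = -1
∂L/∂w = ∂L/∂y · ∂y/∂w = 4 × -1 = -4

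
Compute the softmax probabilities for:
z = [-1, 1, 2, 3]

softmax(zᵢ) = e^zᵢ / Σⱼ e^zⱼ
p = [0.012, 0.0889, 0.2418, 0.6572]

exp(z) = [0.3679, 2.718, 7.389, 20.09]
Sum = 30.56
p = [0.012, 0.0889, 0.2418, 0.6572]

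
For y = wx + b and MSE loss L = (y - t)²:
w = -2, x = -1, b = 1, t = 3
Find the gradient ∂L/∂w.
∂L/∂w = 0

y = wx + b = (-2)(-1) + 1 = 3
∂L/∂y = 2(y - t) = 2(3 - 3) = 0
∂y/∂w = x = -1
∂L/∂w = ∂L/∂y · ∂y/∂w = 0 × -1 = 0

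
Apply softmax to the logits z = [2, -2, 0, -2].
p = [0.8533, 0.0156, 0.1155, 0.0156]

exp(z) = [7.389, 0.1353, 1, 0.1353]
Sum = 8.66
p = [0.8533, 0.0156, 0.1155, 0.0156]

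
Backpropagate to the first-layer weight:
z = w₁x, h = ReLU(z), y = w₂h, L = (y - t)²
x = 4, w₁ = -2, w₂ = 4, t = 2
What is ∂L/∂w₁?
∂L/∂w₁ = 0

Forward pass:
z = w₁x = -2×4 = -8
h = ReLU(-8) = 0
y = w₂h = 4×0 = 0

Backward pass:
∂L/∂y = 2(y - t) = 2(0 - 2) = -4
∂y/∂h = w₂ = 4
∂h/∂z = 0 (ReLU derivative)
∂z/∂w₁ = x = 4

∂L/∂w₁ = -4 × 4 × 0 × 4 = 0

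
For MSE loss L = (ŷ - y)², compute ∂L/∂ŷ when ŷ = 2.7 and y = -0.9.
∂L/∂ŷ = 7.2

∂L/∂ŷ = 2(ŷ - y) = 2(2.7 - -0.9) = 2(3.6) = 7.2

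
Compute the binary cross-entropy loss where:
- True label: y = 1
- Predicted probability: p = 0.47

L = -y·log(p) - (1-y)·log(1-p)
L = 0.755

L = -1·log(0.47) - 0·log(0.53) = -log(0.47) = 0.755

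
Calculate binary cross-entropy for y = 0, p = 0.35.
L = 0.4308

L = -0·log(0.35) - 1·log(0.65) = -log(0.65) = 0.4308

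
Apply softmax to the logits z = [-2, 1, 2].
p = [0.0132, 0.2654, 0.7214]

exp(z) = [0.1353, 2.718, 7.389]
Sum = 10.24
p = [0.0132, 0.2654, 0.7214]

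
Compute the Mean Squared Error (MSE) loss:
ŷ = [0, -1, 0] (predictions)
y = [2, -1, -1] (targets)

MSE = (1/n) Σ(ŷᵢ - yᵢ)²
MSE = 1.667

MSE = (1/3)((0-2)² + (-1--1)² + (0--1)²) = (1/3)(4 + 0 + 1) = 1.667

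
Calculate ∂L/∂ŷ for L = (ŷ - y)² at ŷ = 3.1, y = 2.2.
∂L/∂ŷ = 1.8

∂L/∂ŷ = 2(ŷ - y) = 2(3.1 - 2.2) = 2(0.9) = 1.8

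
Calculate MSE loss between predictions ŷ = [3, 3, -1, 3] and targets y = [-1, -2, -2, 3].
MSE = 10.5

MSE = (1/4)((3--1)² + (3--2)² + (-1--2)² + (3-3)²) = (1/4)(16 + 25 + 1 + 0) = 10.5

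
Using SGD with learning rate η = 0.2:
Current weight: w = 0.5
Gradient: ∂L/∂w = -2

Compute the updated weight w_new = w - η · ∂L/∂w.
w_new = 0.9

w_new = w - η·∂L/∂w = 0.5 - 0.2×(-2) = 0.5 - (-0.4) = 0.9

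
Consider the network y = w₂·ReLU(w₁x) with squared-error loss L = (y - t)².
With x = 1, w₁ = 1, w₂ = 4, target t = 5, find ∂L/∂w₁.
∂L/∂w₁ = -8

Forward pass:
z = w₁x = 1×1 = 1
h = ReLU(1) = 1
y = w₂h = 4×1 = 4

Backward pass:
∂L/∂y = 2(y - t) = 2(4 - 5) = -2
∂y/∂h = w₂ = 4
∂h/∂z = 1 (ReLU derivative)
∂z/∂w₁ = x = 1

∂L/∂w₁ = -2 × 4 × 1 × 1 = -8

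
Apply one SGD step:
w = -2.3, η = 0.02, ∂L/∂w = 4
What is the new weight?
w_new = -2.38

w_new = w - η·∂L/∂w = -2.3 - 0.02×(4) = -2.3 - (0.08) = -2.38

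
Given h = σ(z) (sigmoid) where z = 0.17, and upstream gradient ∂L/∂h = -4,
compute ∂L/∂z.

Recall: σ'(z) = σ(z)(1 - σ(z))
∂L/∂z = -0.9928

σ(0.17) = 0.5424
σ'(0.17) = σ(0.17)(1 - σ(0.17)) = 0.5424 × 0.4576 = 0.2482
∂L/∂z = ∂L/∂h · σ'(z) = -4 × 0.2482 = -0.9928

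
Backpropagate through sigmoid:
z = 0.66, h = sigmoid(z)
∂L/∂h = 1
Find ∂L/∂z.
∂L/∂z = 0.2246

σ(0.66) = 0.6593
σ'(0.66) = σ(0.66)(1 - σ(0.66)) = 0.6593 × 0.3407 = 0.2246
∂L/∂z = ∂L/∂h · σ'(z) = 1 × 0.2246 = 0.2246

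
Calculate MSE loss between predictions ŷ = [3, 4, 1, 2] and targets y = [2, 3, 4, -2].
MSE = 6.75

MSE = (1/4)((3-2)² + (4-3)² + (1-4)² + (2--2)²) = (1/4)(1 + 1 + 9 + 16) = 6.75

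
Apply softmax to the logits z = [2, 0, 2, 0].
p = [0.4404, 0.0596, 0.4404, 0.0596]

exp(z) = [7.389, 1, 7.389, 1]
Sum = 16.78
p = [0.4404, 0.0596, 0.4404, 0.0596]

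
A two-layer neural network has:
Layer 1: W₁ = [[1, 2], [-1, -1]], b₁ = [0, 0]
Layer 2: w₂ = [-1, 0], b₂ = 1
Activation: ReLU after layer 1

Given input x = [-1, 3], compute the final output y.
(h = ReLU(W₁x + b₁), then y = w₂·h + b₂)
y = -4

Layer 1 pre-activation: z₁ = [5, -2]
After ReLU: h = [5, 0]
Layer 2 output: y = -1×5 + 0×0 + 1 = -4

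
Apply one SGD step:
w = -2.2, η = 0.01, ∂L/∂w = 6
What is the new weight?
w_new = -2.26

w_new = w - η·∂L/∂w = -2.2 - 0.01×(6) = -2.2 - (0.06) = -2.26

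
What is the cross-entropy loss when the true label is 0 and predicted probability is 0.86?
L = 1.966

L = -0·log(0.86) - 1·log(0.14) = -log(0.14) = 1.966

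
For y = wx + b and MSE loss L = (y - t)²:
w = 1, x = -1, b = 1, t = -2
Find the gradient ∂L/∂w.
∂L/∂w = -4

y = wx + b = (1)(-1) + 1 = 0
∂L/∂y = 2(y - t) = 2(0 - -2) = 4
∂y/∂w = x = -1
∂L/∂w = ∂L/∂y · ∂y/∂w = 4 × -1 = -4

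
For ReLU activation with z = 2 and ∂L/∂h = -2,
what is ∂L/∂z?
∂L/∂z = -2

h = ReLU(2) = 2
Since z > 0: ∂h/∂z = 1
∂L/∂z = ∂L/∂h · ∂h/∂z = -2 × 1 = -2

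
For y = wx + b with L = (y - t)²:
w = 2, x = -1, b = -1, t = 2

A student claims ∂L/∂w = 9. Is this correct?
Incorrect

y = (2)(-1) + -1 = -3
∂L/∂y = 2(y - t) = 2(-3 - 2) = -10
∂y/∂w = x = -1
∂L/∂w = -10 × -1 = 10

Claimed value: 9
Incorrect: The correct gradient is 10.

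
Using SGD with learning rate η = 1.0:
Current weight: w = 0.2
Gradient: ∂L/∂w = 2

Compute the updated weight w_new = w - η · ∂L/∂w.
w_new = -1.8

w_new = w - η·∂L/∂w = 0.2 - 1.0×(2) = 0.2 - (2) = -1.8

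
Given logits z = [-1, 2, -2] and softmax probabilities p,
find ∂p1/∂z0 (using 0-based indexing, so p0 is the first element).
∂p1/∂z0 = -0.04364

p = softmax(z) = [0.04661, 0.9362, 0.01715]
p1 = 0.9362, p0 = 0.04661

∂p1/∂z0 = -p1 × p0 = -0.9362 × 0.04661 = -0.04364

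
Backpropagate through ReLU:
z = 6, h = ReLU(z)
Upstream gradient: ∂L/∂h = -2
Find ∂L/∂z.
∂L/∂z = -2

h = ReLU(6) = 6
Since z > 0: ∂h/∂z = 1
∂L/∂z = ∂L/∂h · ∂h/∂z = -2 × 1 = -2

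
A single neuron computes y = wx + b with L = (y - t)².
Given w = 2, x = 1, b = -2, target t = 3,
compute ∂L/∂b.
∂L/∂b = -6

y = wx + b = (2)(1) + -2 = 0
∂L/∂y = 2(y - t) = 2(0 - 3) = -6
∂y/∂b = 1
∂L/∂b = ∂L/∂y · ∂y/∂b = -6 × 1 = -6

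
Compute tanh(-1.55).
-0.9138

tanh(-1.55) = (e^(-1.55) - e^(1.55))/(e^(-1.55) + e^(1.55)) = -0.9138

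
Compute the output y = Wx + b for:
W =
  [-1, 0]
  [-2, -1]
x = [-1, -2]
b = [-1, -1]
y = [0, 3]

Wx = [-1×-1 + 0×-2, -2×-1 + -1×-2]
   = [1, 4]
y = Wx + b = [1 + -1, 4 + -1] = [0, 3]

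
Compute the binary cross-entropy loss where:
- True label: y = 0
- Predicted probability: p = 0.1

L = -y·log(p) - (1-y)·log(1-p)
L = 0.1054

L = -0·log(0.1) - 1·log(0.9) = -log(0.9) = 0.1054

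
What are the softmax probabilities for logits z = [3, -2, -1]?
p = [0.9756, 0.0066, 0.0179]

exp(z) = [20.09, 0.1353, 0.3679]
Sum = 20.59
p = [0.9756, 0.0066, 0.0179]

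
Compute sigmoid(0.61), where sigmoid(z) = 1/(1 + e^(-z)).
0.6479

sigmoid(0.61) = 1/(1 + e^(-0.61)) = 1/(1 + 0.5434) = 0.6479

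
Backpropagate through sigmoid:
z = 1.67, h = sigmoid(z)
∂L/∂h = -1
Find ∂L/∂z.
∂L/∂z = -0.1333

σ(1.67) = 0.8416
σ'(1.67) = σ(1.67)(1 - σ(1.67)) = 0.8416 × 0.1584 = 0.1333
∂L/∂z = ∂L/∂h · σ'(z) = -1 × 0.1333 = -0.1333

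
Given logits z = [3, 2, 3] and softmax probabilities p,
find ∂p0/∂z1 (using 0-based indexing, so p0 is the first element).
∂p0/∂z1 = -0.06561

p = softmax(z) = [0.4223, 0.1554, 0.4223]
p0 = 0.4223, p1 = 0.1554

∂p0/∂z1 = -p0 × p1 = -0.4223 × 0.1554 = -0.06561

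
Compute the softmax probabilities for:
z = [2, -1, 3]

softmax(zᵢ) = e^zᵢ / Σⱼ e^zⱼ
p = [0.2654, 0.0132, 0.7214]

exp(z) = [7.389, 0.3679, 20.09]
Sum = 27.84
p = [0.2654, 0.0132, 0.7214]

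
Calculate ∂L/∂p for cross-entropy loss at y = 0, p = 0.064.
∂L/∂p = 1.068

∂L/∂p = -y/p + (1-y)/(1-p) = 0 + 1/0.936 = 1.068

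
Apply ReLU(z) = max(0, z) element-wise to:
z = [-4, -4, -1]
h = [0, 0, 0]

ReLU applied element-wise: max(0,-4)=0, max(0,-4)=0, max(0,-1)=0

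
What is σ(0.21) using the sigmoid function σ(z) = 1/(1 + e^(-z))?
0.5523

sigmoid(0.21) = 1/(1 + e^(-0.21)) = 1/(1 + 0.8106) = 0.5523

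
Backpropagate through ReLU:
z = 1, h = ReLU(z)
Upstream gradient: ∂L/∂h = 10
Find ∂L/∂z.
∂L/∂z = 10

h = ReLU(1) = 1
Since z > 0: ∂h/∂z = 1
∂L/∂z = ∂L/∂h · ∂h/∂z = 10 × 1 = 10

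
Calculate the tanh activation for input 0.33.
0.3185

tanh(0.33) = (e^(0.33) - e^(-0.33))/(e^(0.33) + e^(-0.33)) = 0.3185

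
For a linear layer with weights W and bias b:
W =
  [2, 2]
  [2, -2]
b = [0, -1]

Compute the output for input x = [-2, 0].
y = [-4, -5]

Wx = [2×-2 + 2×0, 2×-2 + -2×0]
   = [-4, -4]
y = Wx + b = [-4 + 0, -4 + -1] = [-4, -5]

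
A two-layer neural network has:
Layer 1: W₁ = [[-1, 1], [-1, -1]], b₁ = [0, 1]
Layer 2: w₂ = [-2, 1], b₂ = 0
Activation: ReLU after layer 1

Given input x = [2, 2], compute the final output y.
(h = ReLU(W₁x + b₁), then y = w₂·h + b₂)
y = 0

Layer 1 pre-activation: z₁ = [0, -3]
After ReLU: h = [0, 0]
Layer 2 output: y = -2×0 + 1×0 + 0 = 0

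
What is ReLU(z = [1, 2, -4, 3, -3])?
h = [1, 2, 0, 3, 0]

ReLU applied element-wise: max(0,1)=1, max(0,2)=2, max(0,-4)=0, max(0,3)=3, max(0,-3)=0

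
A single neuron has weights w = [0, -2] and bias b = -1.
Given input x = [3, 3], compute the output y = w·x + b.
y = -7

y = (0)(3) + (-2)(3) + -1 = -7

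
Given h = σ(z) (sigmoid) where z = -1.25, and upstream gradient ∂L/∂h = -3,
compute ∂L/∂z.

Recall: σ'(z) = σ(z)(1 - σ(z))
∂L/∂z = -0.5193

σ(-1.25) = 0.2227
σ'(-1.25) = σ(-1.25)(1 - σ(-1.25)) = 0.2227 × 0.7773 = 0.1731
∂L/∂z = ∂L/∂h · σ'(z) = -3 × 0.1731 = -0.5193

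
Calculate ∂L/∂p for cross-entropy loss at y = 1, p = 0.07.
∂L/∂p = -14.29

∂L/∂p = -y/p + (1-y)/(1-p) = -1/0.07 + 0 = -14.29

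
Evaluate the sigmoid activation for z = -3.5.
0.02931

sigmoid(-3.5) = 1/(1 + e^(3.5)) = 1/(1 + 33.12) = 0.02931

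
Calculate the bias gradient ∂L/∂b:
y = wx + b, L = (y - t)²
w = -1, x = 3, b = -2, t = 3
∂L/∂b = -16

y = wx + b = (-1)(3) + -2 = -5
∂L/∂y = 2(y - t) = 2(-5 - 3) = -16
∂y/∂b = 1
∂L/∂b = ∂L/∂y · ∂y/∂b = -16 × 1 = -16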